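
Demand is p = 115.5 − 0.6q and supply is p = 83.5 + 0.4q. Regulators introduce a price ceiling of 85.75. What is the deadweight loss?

Competitive equilibrium: 115.5 − 0.6q = 83.5 + 0.4q → q* = 32, p* = 96.3.
At the ceiling p = 85.75, quantity supplied = (85.75 − 83.5)/0.4 = 5.625.
Willingness to pay at q' = 5.625: 115.5 − 0.6·5.625 = 112.125.
Δq = 32 − 5.625 = 26.375; wedge = 112.125 − 85.75 = 26.375.
Welfare loss = ½ × 26.375 × 26.375 = 347.82.

347.82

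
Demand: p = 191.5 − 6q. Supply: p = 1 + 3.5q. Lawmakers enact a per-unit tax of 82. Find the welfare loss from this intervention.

353.89

Competitive equilibrium: 191.5 − 6q = 1 + 3.5q → q* = 20.0526, p* = 71.1842.
With the tax, the buyer price exceeds the seller price by 82: (191.5 − 6q) − (1 + 3.5q) = 82 → q' = 11.4211.
Δq = 20.0526 − 11.4211 = 8.6315; the wedge equals the tax, 82.
DWL = ½ × 8.6315 × 82 = 353.89.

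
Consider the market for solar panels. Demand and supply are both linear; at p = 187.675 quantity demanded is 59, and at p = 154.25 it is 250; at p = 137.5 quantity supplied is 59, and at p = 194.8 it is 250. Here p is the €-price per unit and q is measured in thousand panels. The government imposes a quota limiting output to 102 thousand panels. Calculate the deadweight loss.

Demand slope = (154.25 − 187.675)/(250 − 59) = −0.175, so p = 198 − 0.175q.
Supply slope = (194.8 − 137.5)/(250 − 59) = 0.3, so p = 119.8 + 0.3q.
Competitive equilibrium: 198 − 0.175q = 119.8 + 0.3q → q* = 164.63158, p* = 169.18947.
At q = 102: demand price = 198 − 0.175·102 = 180.15; supply price = 119.8 + 0.3·102 = 150.4.
Δq = 164.63158 − 102 = 62.63158; wedge = 180.15 − 150.4 = 29.75.
Welfare loss = ½ × 62.63158 × 29.75 = €931.64 thousand.

€931.64 thousand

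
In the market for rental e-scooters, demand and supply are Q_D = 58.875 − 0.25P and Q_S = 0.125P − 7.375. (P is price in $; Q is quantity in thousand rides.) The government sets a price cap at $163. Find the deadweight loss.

In inverse form: demand P = 235.5 − 4Q, supply P = 59 + 8Q.
Competitive equilibrium: 235.5 − 4Q = 59 + 8Q → Q* = 14.7083, P* = 176.6667.
At the ceiling P = 163, quantity supplied = (163 − 59)/8 = 13.
Willingness to pay at Q' = 13: 235.5 − 4·13 = 183.5.
ΔQ = 14.7083 − 13 = 1.7083; wedge = 183.5 − 163 = 20.5.
The triangle = ½ × 1.7083 × 20.5 = $17.51 thousand.

$17.51 thousand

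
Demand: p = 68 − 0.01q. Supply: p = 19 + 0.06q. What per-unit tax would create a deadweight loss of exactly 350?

7

Competitive equilibrium: 68 − 0.01q = 19 + 0.06q → q* = 700, p* = 61.
A tax t gives Δq = t/0.07 and wedge t, so DWL = t²/0.14.
t²/0.14 = 350 → t² = 49 → t = 7.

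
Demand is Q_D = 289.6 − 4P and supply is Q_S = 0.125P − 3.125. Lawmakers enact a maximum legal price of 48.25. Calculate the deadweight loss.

33.25

In inverse form: demand P = 72.4 − 0.25Q, supply P = 25 + 8Q.
Competitive equilibrium: 72.4 − 0.25Q = 25 + 8Q → Q* = 5.7455, P* = 70.9636.
At the ceiling P = 48.25, quantity supplied = (48.25 − 25)/8 = 2.9063.
Willingness to pay at Q' = 2.9063: 72.4 − 0.25·2.9063 = 71.6734.
ΔQ = 5.7455 − 2.9063 = 2.8392; wedge = 71.6734 − 48.25 = 23.4234.
The triangle = ½ × 2.8392 × 23.4234 = 33.25.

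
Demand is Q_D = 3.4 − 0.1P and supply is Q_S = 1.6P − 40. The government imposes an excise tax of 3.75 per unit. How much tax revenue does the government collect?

In inverse form: demand P = 34 − 10Q, supply P = 25 + 0.625Q.
Competitive equilibrium: 34 − 10Q = 25 + 0.625Q → Q* = 0.8471, P* = 25.5294.
With the tax, the buyer price exceeds the seller price by 3.75: (34 − 10Q) − (25 + 0.625Q) = 3.75 → Q' = 0.4941.
Tax revenue = 3.75 × 0.4941 = 1.85.

1.85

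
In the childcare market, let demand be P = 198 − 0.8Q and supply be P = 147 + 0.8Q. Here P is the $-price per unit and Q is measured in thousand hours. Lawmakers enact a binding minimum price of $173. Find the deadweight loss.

$0.31 thousand

Competitive equilibrium: 198 − 0.8Q = 147 + 0.8Q → Q* = 31.875, P* = 172.5.
At the floor P = 173, quantity demanded = (198 − 173)/0.8 = 31.25.
Sellers' marginal cost at Q' = 31.25: 147 + 0.8·31.25 = 172.
ΔQ = 31.875 − 31.25 = 0.625; wedge = 173 − 172 = 1.
Welfare loss = ½ × 0.625 × 1 = $0.31 thousand.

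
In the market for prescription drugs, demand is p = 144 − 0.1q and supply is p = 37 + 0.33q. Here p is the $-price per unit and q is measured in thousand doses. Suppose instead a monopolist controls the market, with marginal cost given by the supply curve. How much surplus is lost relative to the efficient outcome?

$473.93 thousand

Competitive equilibrium: 144 − 0.1q = 37 + 0.33q → q* = 248.8372, p* = 119.1163.
Marginal revenue: MR = 144 − 0.2q. Set MR = MC: 144 − 0.2q = 37 + 0.33q → q_m = 201.8868.
Price p_m = 144 − 0.1·201.8868 = 123.8113; MC(q_m) = 37 + 0.33·201.8868 = 103.6226.
Competitive q* = 248.8372, so Δq = 46.9504; wedge = 123.8113 − 103.6226 = 20.1887.
The triangle = ½ × 46.9504 × 20.1887 = $473.93 thousand.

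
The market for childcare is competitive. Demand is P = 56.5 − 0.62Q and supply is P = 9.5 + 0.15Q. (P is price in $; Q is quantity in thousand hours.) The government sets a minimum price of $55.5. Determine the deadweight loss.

$1359.61 thousand

Competitive equilibrium: 56.5 − 0.62Q = 9.5 + 0.15Q → Q* = 61.039, P* = 18.6558.
At the floor P = 55.5, quantity demanded = (56.5 − 55.5)/0.62 = 1.6129.
Sellers' marginal cost at Q' = 1.6129: 9.5 + 0.15·1.6129 = 9.7419.
ΔQ = 61.039 − 1.6129 = 59.4261; wedge = 55.5 − 9.7419 = 45.7581.
DWL = ½ × 59.4261 × 45.7581 = $1359.61 thousand.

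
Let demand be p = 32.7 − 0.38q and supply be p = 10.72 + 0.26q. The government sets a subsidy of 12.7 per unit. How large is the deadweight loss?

126.01

Competitive equilibrium: 32.7 − 0.38q = 10.72 + 0.26q → q* = 34.3438, p* = 19.6494.
The subsidy lowers effective supply by 12.7: p = 0.26q − 1.98.
New quantity: 32.7 − 0.38q = 0.26q − 1.98 → q' = 54.1875.
Overproduction Δq = 54.1875 − 34.3438 = 19.8437; wedge = subsidy = 12.7.
Welfare loss = ½ × 19.8437 × 12.7 = 126.01.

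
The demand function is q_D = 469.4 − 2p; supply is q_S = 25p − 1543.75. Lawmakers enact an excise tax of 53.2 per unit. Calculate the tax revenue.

11797.59

In inverse form: demand p = 234.7 − 0.5q, supply p = 61.75 + 0.04q.
Competitive equilibrium: 234.7 − 0.5q = 61.75 + 0.04q → q* = 320.2778, p* = 74.5611.
With the tax, the buyer price exceeds the seller price by 53.2: (234.7 − 0.5q) − (61.75 + 0.04q) = 53.2 → q' = 221.7593.
Tax revenue = 53.2 × 221.7593 = 11797.59.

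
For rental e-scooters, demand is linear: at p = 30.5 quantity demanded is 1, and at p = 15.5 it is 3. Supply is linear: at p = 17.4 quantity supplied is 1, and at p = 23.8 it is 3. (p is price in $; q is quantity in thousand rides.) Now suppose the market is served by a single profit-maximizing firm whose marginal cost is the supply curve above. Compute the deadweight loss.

$4.49 thousand

Demand slope = (15.5 − 30.5)/(3 − 1) = −7.5, so p = 38 − 7.5q.
Supply slope = (23.8 − 17.4)/(3 − 1) = 3.2, so p = 14.2 + 3.2q.
Competitive equilibrium: 38 − 7.5q = 14.2 + 3.2q → q* = 2.2243, p* = 21.3178.
Marginal revenue: MR = 38 − 15q. Set MR = MC: 38 − 15q = 14.2 + 3.2q → q_m = 1.3077.
Price p_m = 38 − 7.5·1.3077 = 28.1923; MC(q_m) = 14.2 + 3.2·1.3077 = 18.3846.
Competitive q* = 2.2243, so Δq = 0.9166; wedge = 28.1923 − 18.3846 = 9.8077.
Deadweight loss = ½ × 0.9166 × 9.8077 = $4.49 thousand.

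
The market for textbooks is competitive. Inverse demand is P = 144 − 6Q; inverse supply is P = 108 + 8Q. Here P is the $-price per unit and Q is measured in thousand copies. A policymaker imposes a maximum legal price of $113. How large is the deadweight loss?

$26.52 thousand

Competitive equilibrium: 144 − 6Q = 108 + 8Q → Q* = 2.5714, P* = 128.5714.
At the ceiling P = 113, quantity supplied = (113 − 108)/8 = 0.625.
Willingness to pay at Q' = 0.625: 144 − 6·0.625 = 140.25.
ΔQ = 2.5714 − 0.625 = 1.9464; wedge = 140.25 − 113 = 27.25.
Welfare loss = ½ × 1.9464 × 27.25 = $26.52 thousand.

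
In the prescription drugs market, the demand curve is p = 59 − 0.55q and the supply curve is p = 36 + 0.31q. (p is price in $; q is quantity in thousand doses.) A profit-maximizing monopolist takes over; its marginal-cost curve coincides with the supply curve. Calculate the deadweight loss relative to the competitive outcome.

$46.80 thousand

Competitive equilibrium: 59 − 0.55q = 36 + 0.31q → q* = 26.7442, p* = 44.2907.
Marginal revenue: MR = 59 − 1.1q. Set MR = MC: 59 − 1.1q = 36 + 0.31q → q_m = 16.3121.
Price p_m = 59 − 0.55·16.3121 = 50.0283; MC(q_m) = 36 + 0.31·16.3121 = 41.0568.
Competitive q* = 26.7442, so Δq = 10.4321; wedge = 50.0283 − 41.0568 = 8.9715.
DWL = ½ × 10.4321 × 8.9715 = $46.80 thousand.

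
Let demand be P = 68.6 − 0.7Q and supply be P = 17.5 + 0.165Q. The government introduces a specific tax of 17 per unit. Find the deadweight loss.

Competitive equilibrium: 68.6 − 0.7Q = 17.5 + 0.165Q → Q* = 59.0751, P* = 27.2474.
With the tax, the buyer price exceeds the seller price by 17: (68.6 − 0.7Q) − (17.5 + 0.165Q) = 17 → Q' = 39.422.
ΔQ = 59.0751 − 39.422 = 19.6531; the wedge equals the tax, 17.
Welfare loss = ½ × 19.6531 × 17 = 167.05.

167.05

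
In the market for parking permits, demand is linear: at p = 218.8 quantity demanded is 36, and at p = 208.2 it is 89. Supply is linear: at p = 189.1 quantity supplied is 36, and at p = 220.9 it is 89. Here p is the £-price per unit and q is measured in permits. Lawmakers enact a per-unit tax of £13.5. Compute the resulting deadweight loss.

Demand slope = (208.2 − 218.8)/(89 − 36) = −0.2, so p = 226 − 0.2q.
Supply slope = (220.9 − 189.1)/(89 − 36) = 0.6, so p = 167.5 + 0.6q.
Competitive equilibrium: 226 − 0.2q = 167.5 + 0.6q → q* = 73.125, p* = 211.375.
With the tax, the buyer price exceeds the seller price by 13.5: (226 − 0.2q) − (167.5 + 0.6q) = 13.5 → q' = 56.25.
Δq = 73.125 − 56.25 = 16.875; the wedge equals the tax, 13.5.
Deadweight loss = ½ × 16.875 × 13.5 = £113.91.

£113.91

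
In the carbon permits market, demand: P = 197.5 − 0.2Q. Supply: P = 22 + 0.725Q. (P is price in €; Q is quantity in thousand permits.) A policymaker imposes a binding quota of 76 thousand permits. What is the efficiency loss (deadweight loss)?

€5982.18 thousand

Competitive equilibrium: 197.5 − 0.2Q = 22 + 0.725Q → Q* = 189.7297, P* = 159.5541.
At Q = 76: demand price = 197.5 − 0.2·76 = 182.3; supply price = 22 + 0.725·76 = 77.1.
ΔQ = 189.7297 − 76 = 113.7297; wedge = 182.3 − 77.1 = 105.2.
The triangle = ½ × 113.7297 × 105.2 = €5982.18 thousand.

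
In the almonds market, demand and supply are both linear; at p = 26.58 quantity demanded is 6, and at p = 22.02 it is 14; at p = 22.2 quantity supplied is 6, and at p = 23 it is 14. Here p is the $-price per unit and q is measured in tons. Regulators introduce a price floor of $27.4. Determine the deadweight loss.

Demand slope = (22.02 − 26.58)/(14 − 6) = −0.57, so p = 30 − 0.57q.
Supply slope = (23 − 22.2)/(14 − 6) = 0.1, so p = 21.6 + 0.1q.
Competitive equilibrium: 30 − 0.57q = 21.6 + 0.1q → q* = 12.5373, p* = 22.8537.
At the floor p = 27.4, quantity demanded = (30 − 27.4)/0.57 = 4.5614.
Sellers' marginal cost at q' = 4.5614: 21.6 + 0.1·4.5614 = 22.0561.
Δq = 12.5373 − 4.5614 = 7.9759; wedge = 27.4 − 22.0561 = 5.3439.
Welfare loss = ½ × 7.9759 × 5.3439 = $21.31.

$21.31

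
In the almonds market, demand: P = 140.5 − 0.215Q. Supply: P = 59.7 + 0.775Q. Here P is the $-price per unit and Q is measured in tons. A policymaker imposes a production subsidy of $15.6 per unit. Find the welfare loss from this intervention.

Competitive equilibrium: 140.5 − 0.215Q = 59.7 + 0.775Q → Q* = 81.6162, P* = 122.9525.
The subsidy lowers effective supply by 15.6: P = 44.1 + 0.775Q.
New quantity: 140.5 − 0.215Q = 44.1 + 0.775Q → Q' = 97.3737.
Overproduction ΔQ = 97.3737 − 81.6162 = 15.7575; wedge = subsidy = 15.6.
Deadweight loss = ½ × 15.7575 × 15.6 = $122.91.

$122.91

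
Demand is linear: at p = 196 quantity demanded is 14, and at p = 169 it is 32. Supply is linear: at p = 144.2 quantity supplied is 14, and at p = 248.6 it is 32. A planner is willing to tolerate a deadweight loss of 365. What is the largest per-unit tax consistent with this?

Demand slope = (169 − 196)/(32 − 14) = −1.5, so p = 217 − 1.5q.
Supply slope = (248.6 − 144.2)/(32 − 14) = 5.8, so p = 63 + 5.8q.
Competitive equilibrium: 217 − 1.5q = 63 + 5.8q → q* = 21.0959, p* = 185.3562.
A tax t gives Δq = t/7.3 and wedge t, so DWL = t²/14.6.
t²/14.6 = 365 → t² = 5329 → t = 73.

73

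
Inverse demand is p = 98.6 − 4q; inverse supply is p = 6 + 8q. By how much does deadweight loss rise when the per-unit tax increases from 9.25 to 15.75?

Competitive equilibrium: 98.6 − 4q = 6 + 8q → q* = 7.7167, p* = 67.7333.
For a per-unit tax t: Δq = t/12, so DWL = ½·t·(t/12) = t²/24.
At t = 9.25: DWL = 3.565. At t = 15.75: DWL = 10.336.
Increase = 10.336 − 3.565 = 6.77.

6.77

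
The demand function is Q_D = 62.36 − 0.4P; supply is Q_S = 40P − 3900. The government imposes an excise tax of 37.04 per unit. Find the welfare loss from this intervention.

271.68

In inverse form: demand P = 155.9 − 2.5Q, supply P = 97.5 + 0.025Q.
Competitive equilibrium: 155.9 − 2.5Q = 97.5 + 0.025Q → Q* = 23.1287, P* = 98.0782.
With the tax, the buyer price exceeds the seller price by 37.04: (155.9 − 2.5Q) − (97.5 + 0.025Q) = 37.04 → Q' = 8.4594.
ΔQ = 23.1287 − 8.4594 = 14.6693; the wedge equals the tax, 37.04.
Welfare loss = ½ × 14.6693 × 37.04 = 271.68.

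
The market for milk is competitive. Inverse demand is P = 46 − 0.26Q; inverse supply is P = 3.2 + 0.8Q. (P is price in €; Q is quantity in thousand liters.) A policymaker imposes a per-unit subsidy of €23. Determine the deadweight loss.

€249.53 thousand

Competitive equilibrium: 46 − 0.26Q = 3.2 + 0.8Q → Q* = 40.3774, P* = 35.5019.
The subsidy lowers effective supply by 23: P = 0.8Q − 19.8.
New quantity: 46 − 0.26Q = 0.8Q − 19.8 → Q' = 62.0755.
Overproduction ΔQ = 62.0755 − 40.3774 = 21.6981; wedge = subsidy = 23.
Welfare loss = ½ × 21.6981 × 23 = €249.53 thousand.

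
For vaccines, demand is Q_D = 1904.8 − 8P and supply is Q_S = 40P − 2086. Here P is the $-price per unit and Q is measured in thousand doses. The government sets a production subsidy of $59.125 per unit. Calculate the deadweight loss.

$11652.55 thousand

In inverse form: demand P = 238.1 − 0.125Q, supply P = 52.15 + 0.025Q.
Competitive equilibrium: 238.1 − 0.125Q = 52.15 + 0.025Q → Q* = 1239.6667, P* = 83.1417.
The subsidy lowers effective supply by 59.125: P = 0.025Q − 6.975.
New quantity: 238.1 − 0.125Q = 0.025Q − 6.975 → Q' = 1633.8333.
Overproduction ΔQ = 1633.8333 − 1239.6667 = 394.1666; wedge = subsidy = 59.125.
Welfare loss = ½ × 394.1666 × 59.125 = $11652.55 thousand.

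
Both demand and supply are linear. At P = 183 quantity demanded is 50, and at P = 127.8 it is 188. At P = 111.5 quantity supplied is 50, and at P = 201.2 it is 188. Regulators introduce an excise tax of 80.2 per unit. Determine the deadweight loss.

Demand slope = (127.8 − 183)/(188 − 50) = −0.4, so P = 203 − 0.4Q.
Supply slope = (201.2 − 111.5)/(188 − 50) = 0.65, so P = 79 + 0.65Q.
Competitive equilibrium: 203 − 0.4Q = 79 + 0.65Q → Q* = 118.09524, P* = 155.7619.
With the tax, the buyer price exceeds the seller price by 80.2: (203 − 0.4Q) − (79 + 0.65Q) = 80.2 → Q' = 41.71429.
ΔQ = 118.09524 − 41.71429 = 76.38095; the wedge equals the tax, 80.2.
The triangle = ½ × 76.38095 × 80.2 = 3062.88.

3062.88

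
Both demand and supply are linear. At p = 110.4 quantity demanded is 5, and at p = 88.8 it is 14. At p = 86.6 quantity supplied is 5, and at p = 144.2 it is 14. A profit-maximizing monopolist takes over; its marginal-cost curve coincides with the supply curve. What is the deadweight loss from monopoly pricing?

11.99

Demand slope = (88.8 − 110.4)/(14 − 5) = −2.4, so p = 122.4 − 2.4q.
Supply slope = (144.2 − 86.6)/(14 − 5) = 6.4, so p = 54.6 + 6.4q.
Competitive equilibrium: 122.4 − 2.4q = 54.6 + 6.4q → q* = 7.7045, p* = 103.9091.
Marginal revenue: MR = 122.4 − 4.8q. Set MR = MC: 122.4 − 4.8q = 54.6 + 6.4q → q_m = 6.0536.
Price p_m = 122.4 − 2.4·6.0536 = 107.8714; MC(q_m) = 54.6 + 6.4·6.0536 = 93.343.
Competitive q* = 7.7045, so Δq = 1.6509; wedge = 107.8714 − 93.343 = 14.5284.
DWL = ½ × 1.6509 × 14.5284 = 11.99.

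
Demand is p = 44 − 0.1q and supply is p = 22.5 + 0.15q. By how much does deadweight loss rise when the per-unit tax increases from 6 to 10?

128

Competitive equilibrium: 44 − 0.1q = 22.5 + 0.15q → q* = 86, p* = 35.4.
For a per-unit tax t: Δq = t/0.25, so DWL = ½·t·(t/0.25) = t²/0.5.
At t = 6: DWL = 72. At t = 10: DWL = 200.
Increase = 200 − 72 = 128.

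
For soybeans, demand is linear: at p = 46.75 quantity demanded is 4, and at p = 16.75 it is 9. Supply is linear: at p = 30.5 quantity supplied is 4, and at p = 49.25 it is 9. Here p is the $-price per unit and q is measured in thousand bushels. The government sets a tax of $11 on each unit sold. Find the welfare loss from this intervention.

Demand slope = (16.75 − 46.75)/(9 − 4) = −6, so p = 70.75 − 6q.
Supply slope = (49.25 − 30.5)/(9 − 4) = 3.75, so p = 15.5 + 3.75q.
Competitive equilibrium: 70.75 − 6q = 15.5 + 3.75q → q* = 5.6667, p* = 36.75.
With the tax, the buyer price exceeds the seller price by 11: (70.75 − 6q) − (15.5 + 3.75q) = 11 → q' = 4.5385.
Δq = 5.6667 − 4.5385 = 1.1282; the wedge equals the tax, 11.
The triangle = ½ × 1.1282 × 11 = $6.21 thousand.

$6.21 thousand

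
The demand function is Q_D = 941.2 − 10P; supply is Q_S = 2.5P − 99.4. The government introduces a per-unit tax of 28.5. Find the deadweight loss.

In inverse form: demand P = 94.12 − 0.1Q, supply P = 39.76 + 0.4Q.
Competitive equilibrium: 94.12 − 0.1Q = 39.76 + 0.4Q → Q* = 108.72, P* = 83.248.
With the tax, the buyer price exceeds the seller price by 28.5: (94.12 − 0.1Q) − (39.76 + 0.4Q) = 28.5 → Q' = 51.72.
ΔQ = 108.72 − 51.72 = 57; the wedge equals the tax, 28.5.
Deadweight loss = ½ × 57 × 28.5 = 812.25.

812.25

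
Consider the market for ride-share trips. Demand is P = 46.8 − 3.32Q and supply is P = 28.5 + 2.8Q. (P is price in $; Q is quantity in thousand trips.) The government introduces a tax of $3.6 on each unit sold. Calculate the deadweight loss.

$1.06 thousand

Competitive equilibrium: 46.8 − 3.32Q = 28.5 + 2.8Q → Q* = 2.9902, P* = 36.8725.
With the tax, the buyer price exceeds the seller price by 3.6: (46.8 − 3.32Q) − (28.5 + 2.8Q) = 3.6 → Q' = 2.402.
ΔQ = 2.9902 − 2.402 = 0.5882; the wedge equals the tax, 3.6.
The triangle = ½ × 0.5882 × 3.6 = $1.06 thousand.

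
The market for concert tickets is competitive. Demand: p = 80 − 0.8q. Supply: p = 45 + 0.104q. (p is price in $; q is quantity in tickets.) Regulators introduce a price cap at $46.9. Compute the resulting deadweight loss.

Competitive equilibrium: 80 − 0.8q = 45 + 0.104q → q* = 38.7168, p* = 49.0265.
At the ceiling p = 46.9, quantity supplied = (46.9 − 45)/0.104 = 18.2692.
Willingness to pay at q' = 18.2692: 80 − 0.8·18.2692 = 65.3846.
Δq = 38.7168 − 18.2692 = 20.4476; wedge = 65.3846 − 46.9 = 18.4846.
Welfare loss = ½ × 20.4476 × 18.4846 = $188.98.

$188.98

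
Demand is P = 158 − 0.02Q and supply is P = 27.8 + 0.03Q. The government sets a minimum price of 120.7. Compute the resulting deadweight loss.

Competitive equilibrium: 158 − 0.02Q = 27.8 + 0.03Q → Q* = 2604, P* = 105.92.
At the floor P = 120.7, quantity demanded = (158 − 120.7)/0.02 = 1865.
Sellers' marginal cost at Q' = 1865: 27.8 + 0.03·1865 = 83.75.
ΔQ = 2604 − 1865 = 739; wedge = 120.7 − 83.75 = 36.95.
DWL = ½ × 739 × 36.95 = 13653.025.

13653.025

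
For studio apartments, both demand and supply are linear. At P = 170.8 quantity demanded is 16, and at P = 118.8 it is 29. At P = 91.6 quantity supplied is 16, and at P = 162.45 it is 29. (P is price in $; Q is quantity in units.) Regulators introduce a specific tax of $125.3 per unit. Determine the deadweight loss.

Demand slope = (118.8 − 170.8)/(29 − 16) = −4, so P = 234.8 − 4Q.
Supply slope = (162.45 − 91.6)/(29 − 16) = 5.45, so P = 4.4 + 5.45Q.
Competitive equilibrium: 234.8 − 4Q = 4.4 + 5.45Q → Q* = 24.38095, P* = 137.27619.
With the tax, the buyer price exceeds the seller price by 125.3: (234.8 − 4Q) − (4.4 + 5.45Q) = 125.3 → Q' = 11.12169.
ΔQ = 24.38095 − 11.12169 = 13.25926; the wedge equals the tax, 125.3.
The triangle = ½ × 13.25926 × 125.3 = $830.69.

$830.69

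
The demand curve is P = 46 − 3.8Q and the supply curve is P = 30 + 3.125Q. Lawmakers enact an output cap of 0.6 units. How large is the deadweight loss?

10.13

Competitive equilibrium: 46 − 3.8Q = 30 + 3.125Q → Q* = 2.3105, P* = 37.2202.
At Q = 0.6: demand price = 46 − 3.8·0.6 = 43.72; supply price = 30 + 3.125·0.6 = 31.875.
ΔQ = 2.3105 − 0.6 = 1.7105; wedge = 43.72 − 31.875 = 11.845.
DWL = ½ × 1.7105 × 11.845 = 10.13.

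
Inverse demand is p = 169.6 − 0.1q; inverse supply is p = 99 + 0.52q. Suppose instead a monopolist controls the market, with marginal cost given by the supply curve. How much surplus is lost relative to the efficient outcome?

Competitive equilibrium: 169.6 − 0.1q = 99 + 0.52q → q* = 113.871, p* = 158.2129.
Marginal revenue: MR = 169.6 − 0.2q. Set MR = MC: 169.6 − 0.2q = 99 + 0.52q → q_m = 98.0556.
Price p_m = 169.6 − 0.1·98.0556 = 159.7944; MC(q_m) = 99 + 0.52·98.0556 = 149.9889.
Competitive q* = 113.871, so Δq = 15.8154; wedge = 159.7944 − 149.9889 = 9.8055.
Deadweight loss = ½ × 15.8154 × 9.8055 = 77.54.

77.54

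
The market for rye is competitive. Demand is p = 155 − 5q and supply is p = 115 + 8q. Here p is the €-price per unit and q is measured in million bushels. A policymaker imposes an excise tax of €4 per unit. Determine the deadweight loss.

Competitive equilibrium: 155 − 5q = 115 + 8q → q* = 3.0769, p* = 139.6154.
With the tax, the buyer price exceeds the seller price by 4: (155 − 5q) − (115 + 8q) = 4 → q' = 2.7692.
Δq = 3.0769 − 2.7692 = 0.3077; the wedge equals the tax, 4.
Welfare loss = ½ × 0.3077 × 4 = €0.62 million.

€0.62 million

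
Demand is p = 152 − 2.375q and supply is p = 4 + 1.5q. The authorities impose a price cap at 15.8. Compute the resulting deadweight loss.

Competitive equilibrium: 152 − 2.375q = 4 + 1.5q → q* = 38.19355, p* = 61.29032.
At the ceiling p = 15.8, quantity supplied = (15.8 − 4)/1.5 = 7.86667.
Willingness to pay at q' = 7.86667: 152 − 2.375·7.86667 = 133.31666.
Δq = 38.19355 − 7.86667 = 30.32688; wedge = 133.31666 − 15.8 = 117.51666.
Deadweight loss = ½ × 30.32688 × 117.51666 = 1781.96.

1781.96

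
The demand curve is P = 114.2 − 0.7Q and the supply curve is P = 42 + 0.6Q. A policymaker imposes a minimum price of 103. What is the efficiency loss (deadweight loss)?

Competitive equilibrium: 114.2 − 0.7Q = 42 + 0.6Q → Q* = 55.5385, P* = 75.3231.
At the floor P = 103, quantity demanded = (114.2 − 103)/0.7 = 16.
Sellers' marginal cost at Q' = 16: 42 + 0.6·16 = 51.6.
ΔQ = 55.5385 − 16 = 39.5385; wedge = 103 − 51.6 = 51.4.
The triangle = ½ × 39.5385 × 51.4 = 1016.14.

1016.14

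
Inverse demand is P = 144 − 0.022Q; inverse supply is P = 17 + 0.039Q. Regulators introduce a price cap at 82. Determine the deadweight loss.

Competitive equilibrium: 144 − 0.022Q = 17 + 0.039Q → Q* = 2081.9672, P* = 98.1967.
At the ceiling P = 82, quantity supplied = (82 − 17)/0.039 = 1666.6667.
Willingness to pay at Q' = 1666.6667: 144 − 0.022·1666.6667 = 107.3333.
ΔQ = 2081.9672 − 1666.6667 = 415.3005; wedge = 107.3333 − 82 = 25.3333.
Welfare loss = ½ × 415.3005 × 25.3333 = 5260.47.

5260.47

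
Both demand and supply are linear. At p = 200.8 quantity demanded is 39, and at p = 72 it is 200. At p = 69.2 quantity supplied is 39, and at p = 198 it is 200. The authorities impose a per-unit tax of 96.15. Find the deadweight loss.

Demand slope = (72 − 200.8)/(200 − 39) = −0.8, so p = 232 − 0.8q.
Supply slope = (198 − 69.2)/(200 − 39) = 0.8, so p = 38 + 0.8q.
Competitive equilibrium: 232 − 0.8q = 38 + 0.8q → q* = 121.25, p* = 135.
With the tax, the buyer price exceeds the seller price by 96.15: (232 − 0.8q) − (38 + 0.8q) = 96.15 → q' = 61.15625.
Δq = 121.25 − 61.15625 = 60.09375; the wedge equals the tax, 96.15.
The triangle = ½ × 60.09375 × 96.15 = 2889.01.

2889.01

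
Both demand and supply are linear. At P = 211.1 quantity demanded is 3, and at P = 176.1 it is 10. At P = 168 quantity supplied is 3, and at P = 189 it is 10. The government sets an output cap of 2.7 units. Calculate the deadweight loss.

129.39

Demand slope = (176.1 − 211.1)/(10 − 3) = −5, so P = 226.1 − 5Q.
Supply slope = (189 − 168)/(10 − 3) = 3, so P = 159 + 3Q.
Competitive equilibrium: 226.1 − 5Q = 159 + 3Q → Q* = 8.3875, P* = 184.1625.
At Q = 2.7: demand price = 226.1 − 5·2.7 = 212.6; supply price = 159 + 3·2.7 = 167.1.
ΔQ = 8.3875 − 2.7 = 5.6875; wedge = 212.6 − 167.1 = 45.5.
Welfare loss = ½ × 5.6875 × 45.5 = 129.39.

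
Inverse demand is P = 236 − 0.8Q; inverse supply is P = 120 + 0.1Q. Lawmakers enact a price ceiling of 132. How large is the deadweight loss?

35.56

Competitive equilibrium: 236 − 0.8Q = 120 + 0.1Q → Q* = 128.8889, P* = 132.8889.
At the ceiling P = 132, quantity supplied = (132 − 120)/0.1 = 120.
Willingness to pay at Q' = 120: 236 − 0.8·120 = 140.
ΔQ = 128.8889 − 120 = 8.8889; wedge = 140 − 132 = 8.
The triangle = ½ × 8.8889 × 8 = 35.56.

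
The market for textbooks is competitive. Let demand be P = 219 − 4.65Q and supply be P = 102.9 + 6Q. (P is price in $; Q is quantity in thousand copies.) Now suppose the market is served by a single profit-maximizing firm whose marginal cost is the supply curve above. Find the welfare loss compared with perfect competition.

Competitive equilibrium: 219 − 4.65Q = 102.9 + 6Q → Q* = 10.9014, P* = 168.3085.
Marginal revenue: MR = 219 − 9.3Q. Set MR = MC: 219 − 9.3Q = 102.9 + 6Q → Q_m = 7.5882.
Price P_m = 219 − 4.65·7.5882 = 183.7149; MC(Q_m) = 102.9 + 6·7.5882 = 148.4292.
Competitive Q* = 10.9014, so ΔQ = 3.3132; wedge = 183.7149 − 148.4292 = 35.2857.
DWL = ½ × 3.3132 × 35.2857 = $58.45 thousand.

$58.45 thousand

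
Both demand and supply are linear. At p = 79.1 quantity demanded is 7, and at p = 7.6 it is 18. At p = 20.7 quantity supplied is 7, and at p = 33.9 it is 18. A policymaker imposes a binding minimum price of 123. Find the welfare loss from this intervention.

791.51

Demand slope = (7.6 − 79.1)/(18 − 7) = −6.5, so p = 124.6 − 6.5q.
Supply slope = (33.9 − 20.7)/(18 − 7) = 1.2, so p = 12.3 + 1.2q.
Competitive equilibrium: 124.6 − 6.5q = 12.3 + 1.2q → q* = 14.58442, p* = 29.8013.
At the floor p = 123, quantity demanded = (124.6 − 123)/6.5 = 0.24615.
Sellers' marginal cost at q' = 0.24615: 12.3 + 1.2·0.24615 = 12.59538.
Δq = 14.58442 − 0.24615 = 14.33827; wedge = 123 − 12.59538 = 110.40462.
The triangle = ½ × 14.33827 × 110.40462 = 791.51.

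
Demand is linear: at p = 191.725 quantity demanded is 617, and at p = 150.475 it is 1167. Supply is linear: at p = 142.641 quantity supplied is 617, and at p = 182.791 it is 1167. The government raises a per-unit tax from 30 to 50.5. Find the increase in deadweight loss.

Demand slope = (150.475 − 191.725)/(1167 − 617) = −0.075, so p = 238 − 0.075q.
Supply slope = (182.791 − 142.641)/(1167 − 617) = 0.073, so p = 97.6 + 0.073q.
Competitive equilibrium: 238 − 0.075q = 97.6 + 0.073q → q* = 948.6486, p* = 166.8514.
For a per-unit tax t: Δq = t/0.148, so DWL = ½·t·(t/0.148) = t²/0.296.
At t = 30: DWL = 3040.541. At t = 50.5: DWL = 8615.709.
Increase = 8615.709 − 3040.541 = 5575.17.

5575.17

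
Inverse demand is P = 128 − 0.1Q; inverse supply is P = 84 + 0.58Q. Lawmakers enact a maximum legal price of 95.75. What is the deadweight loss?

Competitive equilibrium: 128 − 0.1Q = 84 + 0.58Q → Q* = 64.7059, P* = 121.5294.
At the ceiling P = 95.75, quantity supplied = (95.75 − 84)/0.58 = 20.2586.
Willingness to pay at Q' = 20.2586: 128 − 0.1·20.2586 = 125.9741.
ΔQ = 64.7059 − 20.2586 = 44.4473; wedge = 125.9741 − 95.75 = 30.2241.
The triangle = ½ × 44.4473 × 30.2241 = 671.69.

671.69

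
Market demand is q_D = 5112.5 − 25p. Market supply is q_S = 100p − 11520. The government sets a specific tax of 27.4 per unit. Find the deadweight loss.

In inverse form: demand p = 204.5 − 0.04q, supply p = 115.2 + 0.01q.
Competitive equilibrium: 204.5 − 0.04q = 115.2 + 0.01q → q* = 1786, p* = 133.06.
With the tax, the buyer price exceeds the seller price by 27.4: (204.5 − 0.04q) − (115.2 + 0.01q) = 27.4 → q' = 1238.
Δq = 1786 − 1238 = 548; the wedge equals the tax, 27.4.
Welfare loss = ½ × 548 × 27.4 = 7507.60.

7507.60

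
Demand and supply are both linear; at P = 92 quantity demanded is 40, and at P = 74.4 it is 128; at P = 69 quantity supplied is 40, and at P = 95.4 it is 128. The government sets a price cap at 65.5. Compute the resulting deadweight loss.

Demand slope = (74.4 − 92)/(128 − 40) = −0.2, so P = 100 − 0.2Q.
Supply slope = (95.4 − 69)/(128 − 40) = 0.3, so P = 57 + 0.3Q.
Competitive equilibrium: 100 − 0.2Q = 57 + 0.3Q → Q* = 86, P* = 82.8.
At the ceiling P = 65.5, quantity supplied = (65.5 − 57)/0.3 = 28.3333.
Willingness to pay at Q' = 28.3333: 100 − 0.2·28.3333 = 94.3333.
ΔQ = 86 − 28.3333 = 57.6667; wedge = 94.3333 − 65.5 = 28.8333.
DWL = ½ × 57.6667 × 28.8333 = 831.36.

831.36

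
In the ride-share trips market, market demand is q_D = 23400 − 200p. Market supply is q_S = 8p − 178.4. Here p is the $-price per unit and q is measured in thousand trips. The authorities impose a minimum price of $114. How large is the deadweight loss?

$1072.65 thousand

In inverse form: demand p = 117 − 0.005q, supply p = 22.3 + 0.125q.
Competitive equilibrium: 117 − 0.005q = 22.3 + 0.125q → q* = 728.4615, p* = 113.3577.
At the floor p = 114, quantity demanded = (117 − 114)/0.005 = 600.
Sellers' marginal cost at q' = 600: 22.3 + 0.125·600 = 97.3.
Δq = 728.4615 − 600 = 128.4615; wedge = 114 − 97.3 = 16.7.
Deadweight loss = ½ × 128.4615 × 16.7 = $1072.65 thousand.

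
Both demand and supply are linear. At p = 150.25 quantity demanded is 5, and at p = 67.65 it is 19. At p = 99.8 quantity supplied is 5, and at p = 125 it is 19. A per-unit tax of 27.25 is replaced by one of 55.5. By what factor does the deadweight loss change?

4.148

Demand slope = (67.65 − 150.25)/(19 − 5) = −5.9, so p = 179.75 − 5.9q.
Supply slope = (125 − 99.8)/(19 − 5) = 1.8, so p = 90.8 + 1.8q.
Competitive equilibrium: 179.75 − 5.9q = 90.8 + 1.8q → q* = 11.5519, p* = 111.5935.
For a per-unit tax t: Δq = t/7.7, so DWL = ½·t·(t/7.7) = t²/15.4.
At t = 27.25: DWL = 48.218. At t = 55.5: DWL = 200.016.
Ratio = (55.5/27.25)² = 4.148.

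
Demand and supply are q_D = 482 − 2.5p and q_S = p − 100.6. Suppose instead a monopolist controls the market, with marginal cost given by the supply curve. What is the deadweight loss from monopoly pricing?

In inverse form: demand p = 192.8 − 0.4q, supply p = 100.6 + q.
Competitive equilibrium: 192.8 − 0.4q = 100.6 + q → q* = 65.8571, p* = 166.4571.
Marginal revenue: MR = 192.8 − 0.8q. Set MR = MC: 192.8 − 0.8q = 100.6 + q → q_m = 51.2222.
Price p_m = 192.8 − 0.4·51.2222 = 172.3111; MC(q_m) = 100.6 + 1·51.2222 = 151.8222.
Competitive q* = 65.8571, so Δq = 14.6349; wedge = 172.3111 − 151.8222 = 20.4889.
Welfare loss = ½ × 14.6349 × 20.4889 = 149.93.

149.93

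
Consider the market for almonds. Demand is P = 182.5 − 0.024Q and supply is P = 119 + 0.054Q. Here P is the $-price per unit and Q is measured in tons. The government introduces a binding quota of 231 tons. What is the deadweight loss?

$13260.34

Competitive equilibrium: 182.5 − 0.024Q = 119 + 0.054Q → Q* = 814.1026, P* = 162.9615.
At Q = 231: demand price = 182.5 − 0.024·231 = 176.956; supply price = 119 + 0.054·231 = 131.474.
ΔQ = 814.1026 − 231 = 583.1026; wedge = 176.956 − 131.474 = 45.482.
DWL = ½ × 583.1026 × 45.482 = $13260.34.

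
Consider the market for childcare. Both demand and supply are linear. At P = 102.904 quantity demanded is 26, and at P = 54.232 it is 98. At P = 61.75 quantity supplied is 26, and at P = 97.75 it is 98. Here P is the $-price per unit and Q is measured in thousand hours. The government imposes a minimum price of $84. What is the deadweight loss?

$29.06 thousand

Demand slope = (54.232 − 102.904)/(98 − 26) = −0.676, so P = 120.48 − 0.676Q.
Supply slope = (97.75 − 61.75)/(98 − 26) = 0.5, so P = 48.75 + 0.5Q.
Competitive equilibrium: 120.48 − 0.676Q = 48.75 + 0.5Q → Q* = 60.9949, P* = 79.2474.
At the floor P = 84, quantity demanded = (120.48 − 84)/0.676 = 53.9645.
Sellers' marginal cost at Q' = 53.9645: 48.75 + 0.5·53.9645 = 75.7323.
ΔQ = 60.9949 − 53.9645 = 7.0304; wedge = 84 − 75.7323 = 8.2677.
The triangle = ½ × 7.0304 × 8.2677 = $29.06 thousand.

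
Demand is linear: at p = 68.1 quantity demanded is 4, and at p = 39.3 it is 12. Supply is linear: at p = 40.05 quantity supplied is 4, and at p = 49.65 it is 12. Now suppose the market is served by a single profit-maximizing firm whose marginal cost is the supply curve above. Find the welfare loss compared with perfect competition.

Demand slope = (39.3 − 68.1)/(12 − 4) = −3.6, so p = 82.5 − 3.6q.
Supply slope = (49.65 − 40.05)/(12 − 4) = 1.2, so p = 35.25 + 1.2q.
Competitive equilibrium: 82.5 − 3.6q = 35.25 + 1.2q → q* = 9.84375, p* = 47.0625.
Marginal revenue: MR = 82.5 − 7.2q. Set MR = MC: 82.5 − 7.2q = 35.25 + 1.2q → q_m = 5.625.
Price p_m = 82.5 − 3.6·5.625 = 62.25; MC(q_m) = 35.25 + 1.2·5.625 = 42.
Competitive q* = 9.84375, so Δq = 4.21875; wedge = 62.25 − 42 = 20.25.
Deadweight loss = ½ × 4.21875 × 20.25 = 42.71.

42.71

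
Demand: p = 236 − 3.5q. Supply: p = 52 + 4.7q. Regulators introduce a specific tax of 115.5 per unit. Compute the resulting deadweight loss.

813.43

Competitive equilibrium: 236 − 3.5q = 52 + 4.7q → q* = 22.439, p* = 157.4634.
With the tax, the buyer price exceeds the seller price by 115.5: (236 − 3.5q) − (52 + 4.7q) = 115.5 → q' = 8.3537.
Δq = 22.439 − 8.3537 = 14.0853; the wedge equals the tax, 115.5.
The triangle = ½ × 14.0853 × 115.5 = 813.43.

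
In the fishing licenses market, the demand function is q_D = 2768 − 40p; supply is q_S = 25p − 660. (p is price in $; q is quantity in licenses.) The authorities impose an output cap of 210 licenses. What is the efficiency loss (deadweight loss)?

In inverse form: demand p = 69.2 − 0.025q, supply p = 26.4 + 0.04q.
Competitive equilibrium: 69.2 − 0.025q = 26.4 + 0.04q → q* = 658.4615, p* = 52.7385.
At q = 210: demand price = 69.2 − 0.025·210 = 63.95; supply price = 26.4 + 0.04·210 = 34.8.
Δq = 658.4615 − 210 = 448.4615; wedge = 63.95 − 34.8 = 29.15.
Deadweight loss = ½ × 448.4615 × 29.15 = $6536.33.

$6536.33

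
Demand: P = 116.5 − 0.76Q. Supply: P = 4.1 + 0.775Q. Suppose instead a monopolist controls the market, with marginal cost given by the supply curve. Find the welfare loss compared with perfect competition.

Competitive equilibrium: 116.5 − 0.76Q = 4.1 + 0.775Q → Q* = 73.2248, P* = 60.8492.
Marginal revenue: MR = 116.5 − 1.52Q. Set MR = MC: 116.5 − 1.52Q = 4.1 + 0.775Q → Q_m = 48.976.
Price P_m = 116.5 − 0.76·48.976 = 79.2782; MC(Q_m) = 4.1 + 0.775·48.976 = 42.0564.
Competitive Q* = 73.2248, so ΔQ = 24.2488; wedge = 79.2782 − 42.0564 = 37.2218.
Welfare loss = ½ × 24.2488 × 37.2218 = 451.29.

451.29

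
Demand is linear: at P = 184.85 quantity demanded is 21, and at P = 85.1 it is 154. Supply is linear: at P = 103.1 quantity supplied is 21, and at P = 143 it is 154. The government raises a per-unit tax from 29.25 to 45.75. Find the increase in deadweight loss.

Demand slope = (85.1 − 184.85)/(154 − 21) = −0.75, so P = 200.6 − 0.75Q.
Supply slope = (143 − 103.1)/(154 − 21) = 0.3, so P = 96.8 + 0.3Q.
Competitive equilibrium: 200.6 − 0.75Q = 96.8 + 0.3Q → Q* = 98.8571, P* = 126.4571.
For a per-unit tax t: ΔQ = t/1.05, so DWL = ½·t·(t/1.05) = t²/2.1.
At t = 29.25: DWL = 407.411. At t = 45.75: DWL = 996.696.
Increase = 996.696 − 407.411 = 589.29.

589.29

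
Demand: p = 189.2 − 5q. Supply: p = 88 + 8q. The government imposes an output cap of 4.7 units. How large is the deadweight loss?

61.85

Competitive equilibrium: 189.2 − 5q = 88 + 8q → q* = 7.7846, p* = 150.2769.
At q = 4.7: demand price = 189.2 − 5·4.7 = 165.7; supply price = 88 + 8·4.7 = 125.6.
Δq = 7.7846 − 4.7 = 3.0846; wedge = 165.7 − 125.6 = 40.1.
Welfare loss = ½ × 3.0846 × 40.1 = 61.85.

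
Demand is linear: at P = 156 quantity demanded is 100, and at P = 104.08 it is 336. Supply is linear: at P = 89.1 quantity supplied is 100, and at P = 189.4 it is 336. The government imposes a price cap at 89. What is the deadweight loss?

3485.22

Demand slope = (104.08 − 156)/(336 − 100) = −0.22, so P = 178 − 0.22Q.
Supply slope = (189.4 − 89.1)/(336 − 100) = 0.425, so P = 46.6 + 0.425Q.
Competitive equilibrium: 178 − 0.22Q = 46.6 + 0.425Q → Q* = 203.72093, P* = 133.1814.
At the ceiling P = 89, quantity supplied = (89 − 46.6)/0.425 = 99.76471.
Willingness to pay at Q' = 99.76471: 178 − 0.22·99.76471 = 156.05176.
ΔQ = 203.72093 − 99.76471 = 103.95622; wedge = 156.05176 − 89 = 67.05176.
DWL = ½ × 103.95622 × 67.05176 = 3485.22.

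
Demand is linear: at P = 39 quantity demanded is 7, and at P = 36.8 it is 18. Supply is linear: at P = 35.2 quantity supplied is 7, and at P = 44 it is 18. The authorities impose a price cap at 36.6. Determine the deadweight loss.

2.10

Demand slope = (36.8 − 39)/(18 − 7) = −0.2, so P = 40.4 − 0.2Q.
Supply slope = (44 − 35.2)/(18 − 7) = 0.8, so P = 29.6 + 0.8Q.
Competitive equilibrium: 40.4 − 0.2Q = 29.6 + 0.8Q → Q* = 10.8, P* = 38.24.
At the ceiling P = 36.6, quantity supplied = (36.6 − 29.6)/0.8 = 8.75.
Willingness to pay at Q' = 8.75: 40.4 − 0.2·8.75 = 38.65.
ΔQ = 10.8 − 8.75 = 2.05; wedge = 38.65 − 36.6 = 2.05.
Deadweight loss = ½ × 2.05 × 2.05 = 2.10.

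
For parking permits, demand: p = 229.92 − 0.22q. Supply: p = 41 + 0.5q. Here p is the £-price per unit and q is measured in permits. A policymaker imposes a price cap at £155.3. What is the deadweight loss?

Competitive equilibrium: 229.92 − 0.22q = 41 + 0.5q → q* = 262.3889, p* = 172.1944.
At the ceiling p = 155.3, quantity supplied = (155.3 − 41)/0.5 = 228.6.
Willingness to pay at q' = 228.6: 229.92 − 0.22·228.6 = 179.628.
Δq = 262.3889 − 228.6 = 33.7889; wedge = 179.628 − 155.3 = 24.328.
The triangle = ½ × 33.7889 × 24.328 = £411.01.

£411.01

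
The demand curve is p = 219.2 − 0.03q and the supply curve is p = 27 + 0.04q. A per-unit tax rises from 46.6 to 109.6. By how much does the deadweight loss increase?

Competitive equilibrium: 219.2 − 0.03q = 27 + 0.04q → q* = 2745.7143, p* = 136.8286.
For a per-unit tax t: Δq = t/0.07, so DWL = ½·t·(t/0.07) = t²/0.14.
At t = 46.6: DWL = 15511.143. At t = 109.6: DWL = 85801.143.
Increase = 85801.143 − 15511.143 = 70290.

70290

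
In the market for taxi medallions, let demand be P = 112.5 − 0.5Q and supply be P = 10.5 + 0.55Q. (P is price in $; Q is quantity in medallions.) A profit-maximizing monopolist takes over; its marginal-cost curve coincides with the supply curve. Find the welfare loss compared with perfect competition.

$515.53

Competitive equilibrium: 112.5 − 0.5Q = 10.5 + 0.55Q → Q* = 97.1429, P* = 63.9286.
Marginal revenue: MR = 112.5 − Q. Set MR = MC: 112.5 − Q = 10.5 + 0.55Q → Q_m = 65.8065.
Price P_m = 112.5 − 0.5·65.8065 = 79.5968; MC(Q_m) = 10.5 + 0.55·65.8065 = 46.6936.
Competitive Q* = 97.1429, so ΔQ = 31.3364; wedge = 79.5968 − 46.6936 = 32.9032.
The triangle = ½ × 31.3364 × 32.9032 = $515.53.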